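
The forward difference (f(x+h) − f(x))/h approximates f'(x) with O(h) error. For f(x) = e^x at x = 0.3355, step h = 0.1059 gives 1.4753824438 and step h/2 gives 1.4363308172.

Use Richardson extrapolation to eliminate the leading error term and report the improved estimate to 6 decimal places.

1.397279

Order 1 gives 2^r = 2 and 2^r − 1 = 1.
2^1*A(h/2) = 2.8726616344; minus A(h) gives 1.3972791906.
(2*1.4363308172 − 1.4753824438)/(2 − 1) = 1.3972791906
Correction |R − A(h/2)| = 3.905e-02; gap |A(h/2) − A(h)| = 3.905e-02.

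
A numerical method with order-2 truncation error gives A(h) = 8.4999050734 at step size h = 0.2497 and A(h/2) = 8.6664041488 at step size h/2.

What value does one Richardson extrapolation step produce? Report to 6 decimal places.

Error is O(h^2); halving h shrinks it by 2^2 = 4.
Numerator 4 × A(h/2) − A(h) = 4 × 8.6664041488 − 8.4999050734 = 26.1657115218
R = 26.1657115218/3 = 8.7219038406
Shift from A(h/2): +0.0554996918.

8.721904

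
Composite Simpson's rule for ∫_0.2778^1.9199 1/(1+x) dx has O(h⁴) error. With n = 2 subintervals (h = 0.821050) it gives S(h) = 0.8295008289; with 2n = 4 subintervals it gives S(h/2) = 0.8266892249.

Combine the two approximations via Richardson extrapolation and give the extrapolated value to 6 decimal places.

The method has order 4: 2^4 = 16.
Difference of the inputs: 0.8266892249 − 0.8295008289 = -0.0028116040
Divide by 2^4 − 1 = 15: (-0.0028116040)/15 = -0.0001874403
R = 0.8266892249 − 0.0001874403 = 0.8265017846

0.826502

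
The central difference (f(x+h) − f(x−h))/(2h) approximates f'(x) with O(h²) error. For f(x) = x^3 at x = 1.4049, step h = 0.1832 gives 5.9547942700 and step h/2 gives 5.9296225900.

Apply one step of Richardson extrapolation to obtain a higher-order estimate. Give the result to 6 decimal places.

Leading term ∝ h^2; use weight 4 = 2^2.
Numerator 4·A(h/2) − A(h) = 4·5.9296225900 − 5.9547942700 = 17.7636960900
R = 17.7636960900/3 = 5.9212320300

5.921232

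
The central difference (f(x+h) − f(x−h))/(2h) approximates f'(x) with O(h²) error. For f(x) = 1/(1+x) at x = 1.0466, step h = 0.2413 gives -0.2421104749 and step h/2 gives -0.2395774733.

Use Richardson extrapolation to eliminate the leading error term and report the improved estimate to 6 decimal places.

-0.238733

r = 2: numerator weight 4, denominator 3.
4*(-0.2395774733) = -0.9583098932; (-0.9583098932) − (-0.2421104749) = -0.7161994183
Divide by 2^2 − 1 = 3.
Result: -0.2387331394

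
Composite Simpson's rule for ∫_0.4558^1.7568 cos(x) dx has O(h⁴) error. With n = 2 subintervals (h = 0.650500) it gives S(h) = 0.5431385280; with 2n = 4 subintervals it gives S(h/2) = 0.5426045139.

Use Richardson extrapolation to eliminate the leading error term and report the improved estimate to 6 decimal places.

0.542569

Leading term ∝ h^4; use weight 16 = 2^4.
2^4×A(h/2) = 8.6816722224; minus A(h) gives 8.1385336944.
Divide by 2^4 − 1 = 15.
Extrapolated: 8.1385336944 / 15 = 0.5425689130
Gap between inputs: 5.340e-04; correction applied: −0.0000356009.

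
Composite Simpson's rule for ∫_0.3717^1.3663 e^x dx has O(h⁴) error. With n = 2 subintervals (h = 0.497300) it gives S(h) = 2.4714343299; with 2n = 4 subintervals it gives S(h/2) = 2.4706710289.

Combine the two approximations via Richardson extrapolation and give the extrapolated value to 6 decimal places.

2.470620

r = 4: numerator weight 16, denominator 15.
Top: 16(2.4706710289) − (2.4714343299) = 37.0593021325
Divide by 2^4 − 1 = 15.
37.0593021325 ÷ 15 = 2.4706201422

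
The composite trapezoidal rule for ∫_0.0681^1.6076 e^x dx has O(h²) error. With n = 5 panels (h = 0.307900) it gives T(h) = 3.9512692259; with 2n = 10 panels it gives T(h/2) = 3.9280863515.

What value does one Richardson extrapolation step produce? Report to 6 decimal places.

3.920359

The method has order 2: 2^2 = 4.
Top: 4(3.9280863515) − (3.9512692259) = 11.7610761801
Divide by 2^2 − 1 = 3.
(4*3.9280863515 − 3.9512692259)/(4 − 1) = 3.9203587267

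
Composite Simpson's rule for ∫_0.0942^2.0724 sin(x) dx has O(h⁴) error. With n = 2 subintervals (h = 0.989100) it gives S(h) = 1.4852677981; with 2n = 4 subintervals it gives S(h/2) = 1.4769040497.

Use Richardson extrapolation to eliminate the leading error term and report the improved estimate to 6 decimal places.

1.476346

The method has order 4: 2^4 = 16.
16·1.4769040497 − 1.4852677981 = 22.1451969971
Divide by 2^4 − 1 = 15.
22.1451969971 ÷ 15 = 1.4763464665
Shift from A(h/2): −0.0005575832.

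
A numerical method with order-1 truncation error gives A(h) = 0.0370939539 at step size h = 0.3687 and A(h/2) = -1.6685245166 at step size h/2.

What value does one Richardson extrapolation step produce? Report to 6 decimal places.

Order 1 gives 2^r = 2 and 2^r − 1 = 1.
Weighted: (-3.3370490332) − 0.0370939539 = -3.3741429871
Divide by 2^1 − 1 = 1.
(2 × (-1.6685245166) − 0.0370939539)/(2 − 1) = -3.3741429871
Shift from A(h/2): −1.7056184705.

-3.374143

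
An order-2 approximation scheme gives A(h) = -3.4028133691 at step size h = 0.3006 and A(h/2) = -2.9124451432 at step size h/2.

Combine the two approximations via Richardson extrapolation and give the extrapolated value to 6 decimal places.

With r = 2 the leading error scales as h^2, so the weight is 2^2 = 4.
4 × (-2.9124451432) = -11.6497805728; subtract (-3.4028133691) → -8.2469672037
(-8.2469672037) ÷ 3 = -2.7489890679

-2.748989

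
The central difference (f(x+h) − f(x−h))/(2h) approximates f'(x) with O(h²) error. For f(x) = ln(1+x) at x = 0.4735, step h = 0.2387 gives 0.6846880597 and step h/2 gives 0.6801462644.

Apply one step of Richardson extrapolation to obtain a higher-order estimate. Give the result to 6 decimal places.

Leading term ∝ h^2; use weight 4 = 2^2.
Weighted: 2.7205850576 − 0.6846880597 = 2.0358969979
Denominator 4 − 1 = 3.
2.0358969979 ÷ 3 = 0.6786323326
Shift from A(h/2): −0.0015139318.

0.678632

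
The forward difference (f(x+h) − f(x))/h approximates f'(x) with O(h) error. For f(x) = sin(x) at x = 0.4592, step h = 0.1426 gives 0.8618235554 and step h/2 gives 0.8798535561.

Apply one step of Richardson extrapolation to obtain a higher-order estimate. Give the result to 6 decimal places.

0.897884

Error is O(h^1); halving h shrinks it by 2^1 = 2.
Weighted: 1.7597071122 − 0.8618235554 = 0.8978835568
Denominator 2 − 1 = 1.
Result: 0.8978835568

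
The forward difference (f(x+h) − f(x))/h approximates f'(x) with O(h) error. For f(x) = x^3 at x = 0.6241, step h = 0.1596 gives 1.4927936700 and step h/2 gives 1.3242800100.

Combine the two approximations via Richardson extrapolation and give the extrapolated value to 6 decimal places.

r = 1, so 2^r = 2.
2^1*A(h/2) = 2.6485600200; minus A(h) gives 1.1557663500.
R = 1.1557663500/1 = 1.1557663500

1.155766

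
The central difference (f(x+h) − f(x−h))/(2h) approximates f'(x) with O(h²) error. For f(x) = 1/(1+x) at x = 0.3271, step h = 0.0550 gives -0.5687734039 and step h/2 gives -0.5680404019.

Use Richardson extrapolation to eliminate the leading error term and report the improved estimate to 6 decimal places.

-0.567796

Order 2 gives 2^r = 4 and 2^r − 1 = 3.
Numerator 4·A(h/2) − A(h) = 4·(-0.5680404019) − (-0.5687734039) = -1.7033882037
Denominator 4 − 1 = 3.
(-1.7033882037) ÷ 3 = -0.5677960679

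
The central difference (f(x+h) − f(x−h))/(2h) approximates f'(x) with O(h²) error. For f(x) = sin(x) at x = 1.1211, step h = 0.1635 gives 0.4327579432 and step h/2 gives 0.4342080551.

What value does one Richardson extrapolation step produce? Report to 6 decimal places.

0.434691

Leading term ∝ h^2; use weight 4 = 2^2.
A(h/2) − A(h) = 0.4342080551 − 0.4327579432 = 0.0014501119
Divide by 2^2 − 1 = 3: 0.0014501119/3 = 0.0004833706
R = A(h/2) + (A(h/2) − A(h))/3 = 0.4342080551 + 0.0004833706 = 0.4346914257
Correction |R − A(h/2)| = 4.834e-04; gap |A(h/2) − A(h)| = 1.450e-03.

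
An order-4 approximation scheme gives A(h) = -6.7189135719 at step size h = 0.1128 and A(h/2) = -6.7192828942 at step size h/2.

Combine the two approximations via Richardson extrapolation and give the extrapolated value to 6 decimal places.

-6.719308

r = 4, so 2^r = 16.
16·(-6.7192828942) = -107.5085263072; (-107.5085263072) − (-6.7189135719) = -100.7896127353
Divide by 2^4 − 1 = 15.
R = (-100.7896127353)/15 = -6.7193075157
Correction |R − A(h/2)| = 2.462e-05; gap |A(h/2) − A(h)| = 3.693e-04.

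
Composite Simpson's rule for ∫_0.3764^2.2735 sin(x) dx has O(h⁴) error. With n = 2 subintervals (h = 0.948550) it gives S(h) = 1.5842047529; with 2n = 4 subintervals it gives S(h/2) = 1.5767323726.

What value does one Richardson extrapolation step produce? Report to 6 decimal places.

1.576234

Leading term ∝ h^4; use weight 16 = 2^4.
2^4*A(h/2) = 25.2277179616; minus A(h) gives 23.6435132087.
R = 23.6435132087/15 = 1.5762342139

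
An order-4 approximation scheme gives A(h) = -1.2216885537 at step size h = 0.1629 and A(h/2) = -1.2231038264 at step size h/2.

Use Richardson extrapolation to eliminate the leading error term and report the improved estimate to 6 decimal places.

Error is O(h^4); halving h shrinks it by 2^4 = 16.
2^4×A(h/2) = -19.5696612224; minus A(h) gives -18.3479726687.
(16×(-1.2231038264) − (-1.2216885537))/(16 − 1) = -1.2231981779
Gap between inputs: 1.415e-03; correction applied: −0.0000943515.

-1.223198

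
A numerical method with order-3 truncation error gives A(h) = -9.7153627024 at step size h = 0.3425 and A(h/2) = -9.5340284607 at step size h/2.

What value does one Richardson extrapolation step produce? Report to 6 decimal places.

The method has order 3: 2^3 = 8.
8·(-9.5340284607) − (-9.7153627024) = -66.5568649832
Denominator 8 − 1 = 7.
Extrapolated: (-66.5568649832) / 7 = -9.5081235690

-9.508124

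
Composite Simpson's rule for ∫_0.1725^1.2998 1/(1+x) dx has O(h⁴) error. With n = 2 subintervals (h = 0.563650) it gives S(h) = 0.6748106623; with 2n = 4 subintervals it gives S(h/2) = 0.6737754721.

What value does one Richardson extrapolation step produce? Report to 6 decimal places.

Order 4 gives 2^r = 16 and 2^r − 1 = 15.
16*0.6737754721 = 10.7804075536; 10.7804075536 − 0.6748106623 = 10.1055968913
Denominator 16 − 1 = 15.
Result: 0.6737064594
Correction |R − A(h/2)| = 6.901e-05; gap |A(h/2) − A(h)| = 1.035e-03.

0.673706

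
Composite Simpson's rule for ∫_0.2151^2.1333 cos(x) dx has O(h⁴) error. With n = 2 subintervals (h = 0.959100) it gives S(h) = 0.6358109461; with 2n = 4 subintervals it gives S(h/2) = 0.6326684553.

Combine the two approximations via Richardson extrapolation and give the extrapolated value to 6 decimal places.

Error is O(h^4); halving h shrinks it by 2^4 = 16.
A(h/2) − A(h) = 0.6326684553 − 0.6358109461 = -0.0031424908
Divide by 2^4 − 1 = 15: (-0.0031424908)/15 = -0.0002094994
R = A(h/2) + (A(h/2) − A(h))/15 = 0.6326684553 − 0.0002094994 = 0.6324589559
Shift from A(h/2): −0.0002094994.

0.632459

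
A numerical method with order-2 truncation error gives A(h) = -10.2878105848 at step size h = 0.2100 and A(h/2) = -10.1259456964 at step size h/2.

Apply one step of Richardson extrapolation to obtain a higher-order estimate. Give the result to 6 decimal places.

-10.071991

Leading term ∝ h^2; use weight 4 = 2^2.
4·(-10.1259456964) = -40.5037827856; (-40.5037827856) − (-10.2878105848) = -30.2159722008
(4·(-10.1259456964) − (-10.2878105848))/(4 − 1) = -10.0719907336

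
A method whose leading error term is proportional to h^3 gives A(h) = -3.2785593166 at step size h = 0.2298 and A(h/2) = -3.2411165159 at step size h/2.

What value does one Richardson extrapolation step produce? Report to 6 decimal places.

With r = 3 the leading error scales as h^3, so the weight is 2^3 = 8.
2^3×A(h/2) = -25.9289321272; minus A(h) gives -22.6503728106.
Divide by 2^3 − 1 = 7.
Extrapolated: (-22.6503728106) / 7 = -3.2357675444
Gap between inputs: 3.744e-02; correction applied: +0.0053489715.

-3.235768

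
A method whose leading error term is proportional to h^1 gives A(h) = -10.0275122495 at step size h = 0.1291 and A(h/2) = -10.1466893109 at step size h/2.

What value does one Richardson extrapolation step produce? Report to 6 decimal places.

-10.265866

r = 1: numerator weight 2, denominator 1.
Top: 2(-10.1466893109) − (-10.0275122495) = -10.2658663723
Divide by 2^1 − 1 = 1.
So the Richardson estimate is -10.2658663723.
Gap between inputs: 1.192e-01; correction applied: −0.1191770614.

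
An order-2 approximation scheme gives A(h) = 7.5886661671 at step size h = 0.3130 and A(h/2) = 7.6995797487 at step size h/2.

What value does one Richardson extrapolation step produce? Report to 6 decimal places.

7.736551

Order 2 gives 2^r = 4 and 2^r − 1 = 3.
2^2 × A(h/2) = 30.7983189948; minus A(h) gives 23.2096528277.
23.2096528277 ÷ 3 = 7.7365509426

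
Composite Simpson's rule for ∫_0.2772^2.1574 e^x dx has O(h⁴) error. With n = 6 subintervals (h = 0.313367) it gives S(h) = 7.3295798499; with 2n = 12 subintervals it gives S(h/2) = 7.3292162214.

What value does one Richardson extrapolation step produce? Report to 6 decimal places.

r = 4: numerator weight 16, denominator 15.
2^4×A(h/2) = 117.2674595424; minus A(h) gives 109.9378796925.
(16×7.3292162214 − 7.3295798499)/(16 − 1) = 7.3291919795
Correction |R − A(h/2)| = 2.424e-05; gap |A(h/2) − A(h)| = 3.636e-04.

7.329192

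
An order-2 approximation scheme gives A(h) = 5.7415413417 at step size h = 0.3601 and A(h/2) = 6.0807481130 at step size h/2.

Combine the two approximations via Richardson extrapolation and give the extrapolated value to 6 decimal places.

6.193817

Order 2 gives 2^r = 4 and 2^r − 1 = 3.
4 × 6.0807481130 = 24.3229924520; 24.3229924520 − 5.7415413417 = 18.5814511103
Divide by 2^2 − 1 = 3.
(4 × 6.0807481130 − 5.7415413417)/(4 − 1) = 6.1938170368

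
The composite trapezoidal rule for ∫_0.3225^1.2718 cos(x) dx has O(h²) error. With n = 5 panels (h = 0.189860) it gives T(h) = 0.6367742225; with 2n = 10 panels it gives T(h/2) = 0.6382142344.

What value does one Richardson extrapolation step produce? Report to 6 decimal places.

Method order is 2; weight 2^2 = 4.
Numerator 4 × A(h/2) − A(h) = 4 × 0.6382142344 − 0.6367742225 = 1.9160827151
Divide by 2^2 − 1 = 3.
Result: 0.6386942384

0.638694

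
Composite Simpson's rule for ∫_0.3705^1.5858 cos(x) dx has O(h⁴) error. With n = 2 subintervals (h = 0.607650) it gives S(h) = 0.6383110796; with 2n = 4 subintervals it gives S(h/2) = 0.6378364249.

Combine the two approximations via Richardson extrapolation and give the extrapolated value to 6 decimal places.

Order 4 gives 2^r = 16 and 2^r − 1 = 15.
Numerator 16×A(h/2) − A(h) = 16×0.6378364249 − 0.6383110796 = 9.5670717188
R = 9.5670717188/15 = 0.6378047813
Correction |R − A(h/2)| = 3.164e-05; gap |A(h/2) − A(h)| = 4.747e-04.

0.637805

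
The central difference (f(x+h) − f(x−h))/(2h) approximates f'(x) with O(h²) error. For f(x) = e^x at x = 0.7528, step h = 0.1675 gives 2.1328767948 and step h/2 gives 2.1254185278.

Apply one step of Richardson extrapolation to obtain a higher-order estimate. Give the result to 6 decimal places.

2.122932

Method order is 2; weight 2^2 = 4.
Weighted: 8.5016741112 − 2.1328767948 = 6.3687973164
(4*2.1254185278 − 2.1328767948)/(4 − 1) = 2.1229324388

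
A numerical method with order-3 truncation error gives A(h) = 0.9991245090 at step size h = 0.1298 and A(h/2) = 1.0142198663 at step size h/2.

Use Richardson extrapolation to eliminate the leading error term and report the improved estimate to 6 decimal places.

1.016376

r = 3, so 2^r = 8.
8·1.0142198663 = 8.1137589304; 8.1137589304 − 0.9991245090 = 7.1146344214
R = 7.1146344214/7 = 1.0163763459
Shift from A(h/2): +0.0021564796.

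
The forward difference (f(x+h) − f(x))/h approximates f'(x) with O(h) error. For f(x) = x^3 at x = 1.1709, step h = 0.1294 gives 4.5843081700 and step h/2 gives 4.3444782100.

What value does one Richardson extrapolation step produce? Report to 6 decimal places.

4.104648

Order 1 gives 2^r = 2 and 2^r − 1 = 1.
Weighted: 8.6889564200 − 4.5843081700 = 4.1046482500
Denominator 2 − 1 = 1.
4.1046482500 ÷ 1 = 4.1046482500
Shift from A(h/2): −0.2398299600.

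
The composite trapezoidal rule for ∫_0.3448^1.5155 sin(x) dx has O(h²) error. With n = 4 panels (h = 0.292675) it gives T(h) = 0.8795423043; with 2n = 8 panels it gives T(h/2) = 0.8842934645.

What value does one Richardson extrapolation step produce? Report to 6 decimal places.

r = 2: numerator weight 4, denominator 3.
Difference of the inputs: 0.8842934645 − 0.8795423043 = 0.0047511602
Correction (A(h/2) − A(h))/(4 − 1) = 0.0047511602/3 = 0.0015837201
R = A(h/2) + (A(h/2) − A(h))/3 = 0.8842934645 + 0.0015837201 = 0.8858771846

0.885877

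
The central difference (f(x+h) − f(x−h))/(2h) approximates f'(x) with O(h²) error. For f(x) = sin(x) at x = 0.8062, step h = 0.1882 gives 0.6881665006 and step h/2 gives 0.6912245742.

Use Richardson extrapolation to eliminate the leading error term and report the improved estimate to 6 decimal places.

0.692244

Leading term ∝ h^2; use weight 4 = 2^2.
Weighted: 2.7648982968 − 0.6881665006 = 2.0767317962
Divide by 2^2 − 1 = 3.
Result: 0.6922439321
Gap between inputs: 3.058e-03; correction applied: +0.0010193579.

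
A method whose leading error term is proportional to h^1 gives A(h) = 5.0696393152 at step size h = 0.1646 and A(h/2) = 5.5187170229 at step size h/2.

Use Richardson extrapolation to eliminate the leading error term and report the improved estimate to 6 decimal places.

5.967795

Order 1 gives 2^r = 2 and 2^r − 1 = 1.
2·5.5187170229 = 11.0374340458; 11.0374340458 − 5.0696393152 = 5.9677947306
R = 5.9677947306/1 = 5.9677947306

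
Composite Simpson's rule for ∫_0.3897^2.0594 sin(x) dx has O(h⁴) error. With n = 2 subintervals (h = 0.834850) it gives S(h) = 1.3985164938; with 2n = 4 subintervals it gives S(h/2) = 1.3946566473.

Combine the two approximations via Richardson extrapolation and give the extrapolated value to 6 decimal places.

1.394399

Method order is 4; weight 2^4 = 16.
16·1.3946566473 = 22.3145063568; subtract 1.3985164938 → 20.9159898630
Denominator 16 − 1 = 15.
Extrapolated: 20.9159898630 / 15 = 1.3943993242
Shift from A(h/2): −0.0002573231.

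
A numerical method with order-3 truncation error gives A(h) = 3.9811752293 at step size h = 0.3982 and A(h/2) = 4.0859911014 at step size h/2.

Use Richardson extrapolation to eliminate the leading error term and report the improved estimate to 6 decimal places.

r = 3: numerator weight 8, denominator 7.
2^3×A(h/2) = 32.6879288112; minus A(h) gives 28.7067535819.
Divide by 2^3 − 1 = 7.
Result: 4.1009647974

4.100965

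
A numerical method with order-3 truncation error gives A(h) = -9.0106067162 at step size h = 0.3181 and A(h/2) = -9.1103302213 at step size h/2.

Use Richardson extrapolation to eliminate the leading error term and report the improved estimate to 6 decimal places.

-9.124576

With r = 3 the leading error scales as h^3, so the weight is 2^3 = 8.
2^3*A(h/2) = -72.8826417704; minus A(h) gives -63.8720350542.
(-63.8720350542) ÷ 7 = -9.1245764363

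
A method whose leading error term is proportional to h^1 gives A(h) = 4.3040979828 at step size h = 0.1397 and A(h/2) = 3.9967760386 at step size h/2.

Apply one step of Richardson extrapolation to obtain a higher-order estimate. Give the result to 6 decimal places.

3.689454

With r = 1 the leading error scales as h^1, so the weight is 2^1 = 2.
2×3.9967760386 − 4.3040979828 = 3.6894540944
R = 3.6894540944/1 = 3.6894540944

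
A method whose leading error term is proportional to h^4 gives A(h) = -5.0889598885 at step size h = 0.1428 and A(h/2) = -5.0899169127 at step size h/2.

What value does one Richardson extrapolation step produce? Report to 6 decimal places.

r = 4: numerator weight 16, denominator 15.
Difference of the inputs: -5.0899169127 − (-5.0889598885) = -0.0009570242
Correction (A(h/2) − A(h))/(16 − 1) = (-0.0009570242)/15 = -0.0000638016
R = A(h/2) + (A(h/2) − A(h))/15 = -5.0899169127 − 0.0000638016 = -5.0899807143
Correction |R − A(h/2)| = 6.380e-05; gap |A(h/2) − A(h)| = 9.570e-04.

-5.089981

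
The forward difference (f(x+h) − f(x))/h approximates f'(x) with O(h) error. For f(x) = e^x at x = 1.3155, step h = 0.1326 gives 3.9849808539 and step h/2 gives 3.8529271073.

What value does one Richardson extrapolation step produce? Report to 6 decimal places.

3.720873

Leading term ∝ h^1; use weight 2 = 2^1.
Numerator 2*A(h/2) − A(h) = 2*3.8529271073 − 3.9849808539 = 3.7208733607
Denominator 2 − 1 = 1.
(2*3.8529271073 − 3.9849808539)/(2 − 1) = 3.7208733607
Gap between inputs: 1.321e-01; correction applied: −0.1320537466.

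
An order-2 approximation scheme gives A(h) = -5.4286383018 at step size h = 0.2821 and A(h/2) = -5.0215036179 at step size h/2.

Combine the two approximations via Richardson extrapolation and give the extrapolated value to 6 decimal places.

Method order is 2; weight 2^2 = 4.
Weighted: (-20.0860144716) − (-5.4286383018) = -14.6573761698
Divide by 2^2 − 1 = 3.
Result: -4.8857920566

-4.885792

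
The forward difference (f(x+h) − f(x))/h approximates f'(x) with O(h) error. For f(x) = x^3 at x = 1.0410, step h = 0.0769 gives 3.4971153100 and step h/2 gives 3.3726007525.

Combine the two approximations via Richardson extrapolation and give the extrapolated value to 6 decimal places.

3.248086

r = 1: numerator weight 2, denominator 1.
Top: 2(3.3726007525) − (3.4971153100) = 3.2480861950
Denominator 2 − 1 = 1.
Extrapolated: 3.2480861950 / 1 = 3.2480861950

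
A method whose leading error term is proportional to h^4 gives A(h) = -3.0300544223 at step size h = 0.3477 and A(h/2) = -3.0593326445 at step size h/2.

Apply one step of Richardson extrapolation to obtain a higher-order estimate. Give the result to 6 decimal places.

-3.061285

With r = 4 the leading error scales as h^4, so the weight is 2^4 = 16.
16 × (-3.0593326445) − (-3.0300544223) = -45.9192678897
Denominator 16 − 1 = 15.
R = (-45.9192678897)/15 = -3.0612845260
Gap between inputs: 2.928e-02; correction applied: −0.0019518815.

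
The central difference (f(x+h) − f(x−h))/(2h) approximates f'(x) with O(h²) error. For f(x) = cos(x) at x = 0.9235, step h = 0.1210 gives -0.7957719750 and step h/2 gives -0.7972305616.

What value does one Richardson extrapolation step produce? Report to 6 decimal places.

-0.797717

r = 2: numerator weight 4, denominator 3.
A(h/2) − A(h) = -0.7972305616 − (-0.7957719750) = -0.0014585866
Correction (A(h/2) − A(h))/(4 − 1) = (-0.0014585866)/3 = -0.0004861955
R = -0.7972305616 − 0.0004861955 = -0.7977167571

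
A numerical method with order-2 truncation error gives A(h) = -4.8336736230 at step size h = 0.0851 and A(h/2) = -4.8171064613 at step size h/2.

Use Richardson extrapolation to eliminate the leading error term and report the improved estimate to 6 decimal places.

-4.811584

r = 2: numerator weight 4, denominator 3.
Numerator 4*A(h/2) − A(h) = 4*(-4.8171064613) − (-4.8336736230) = -14.4347522222
Divide by 2^2 − 1 = 3.
(-14.4347522222) ÷ 3 = -4.8115840741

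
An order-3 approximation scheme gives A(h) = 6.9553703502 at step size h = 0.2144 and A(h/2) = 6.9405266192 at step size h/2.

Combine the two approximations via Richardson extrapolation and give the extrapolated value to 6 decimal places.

6.938406

The method has order 3: 2^3 = 8.
8×6.9405266192 − 6.9553703502 = 48.5688426034
Extrapolated: 48.5688426034 / 7 = 6.9384060862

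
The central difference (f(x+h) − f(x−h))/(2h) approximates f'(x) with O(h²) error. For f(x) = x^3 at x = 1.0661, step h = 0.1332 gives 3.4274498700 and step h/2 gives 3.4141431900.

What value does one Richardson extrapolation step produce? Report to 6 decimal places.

Order 2 gives 2^r = 4 and 2^r − 1 = 3.
4 × 3.4141431900 − 3.4274498700 = 10.2291228900
Denominator 4 − 1 = 3.
Result: 3.4097076300
Shift from A(h/2): −0.0044355600.

3.409708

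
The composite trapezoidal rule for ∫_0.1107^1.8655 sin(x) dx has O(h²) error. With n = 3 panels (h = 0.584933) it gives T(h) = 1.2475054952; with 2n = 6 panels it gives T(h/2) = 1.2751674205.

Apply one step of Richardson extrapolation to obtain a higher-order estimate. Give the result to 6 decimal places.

r = 2, so 2^r = 4.
4*1.2751674205 − 1.2475054952 = 3.8531641868
Divide by 2^2 − 1 = 3.
R = 3.8531641868/3 = 1.2843880623
Correction |R − A(h/2)| = 9.221e-03; gap |A(h/2) − A(h)| = 2.766e-02.

1.284388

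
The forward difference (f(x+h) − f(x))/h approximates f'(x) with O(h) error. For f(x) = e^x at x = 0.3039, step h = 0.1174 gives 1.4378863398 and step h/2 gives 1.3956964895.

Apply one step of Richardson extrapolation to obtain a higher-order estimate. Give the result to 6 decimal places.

Method order is 1; weight 2^1 = 2.
2·1.3956964895 − 1.4378863398 = 1.3535066392
1.3535066392 ÷ 1 = 1.3535066392
Correction |R − A(h/2)| = 4.219e-02; gap |A(h/2) − A(h)| = 4.219e-02.

1.353507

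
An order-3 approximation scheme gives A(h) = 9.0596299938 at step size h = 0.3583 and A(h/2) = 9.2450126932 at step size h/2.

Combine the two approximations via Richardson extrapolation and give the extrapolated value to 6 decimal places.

9.271496

Order 3 gives 2^r = 8 and 2^r − 1 = 7.
2^3 × A(h/2) = 73.9601015456; minus A(h) gives 64.9004715518.
Denominator 8 − 1 = 7.
(8 × 9.2450126932 − 9.0596299938)/(8 − 1) = 9.2714959360
Shift from A(h/2): +0.0264832428.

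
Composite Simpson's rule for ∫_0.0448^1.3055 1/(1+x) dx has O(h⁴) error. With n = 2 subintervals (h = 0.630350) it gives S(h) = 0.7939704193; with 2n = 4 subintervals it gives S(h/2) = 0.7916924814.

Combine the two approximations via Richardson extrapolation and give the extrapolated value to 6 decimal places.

0.791541

Method order is 4; weight 2^4 = 16.
2^4·A(h/2) = 12.6670797024; minus A(h) gives 11.8731092831.
Divide by 2^4 − 1 = 15.
R = 11.8731092831/15 = 0.7915406189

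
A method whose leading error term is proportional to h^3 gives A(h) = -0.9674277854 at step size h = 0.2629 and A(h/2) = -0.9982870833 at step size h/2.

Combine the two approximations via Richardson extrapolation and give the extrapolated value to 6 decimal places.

-1.002696

r = 3, so 2^r = 8.
8 × (-0.9982870833) = -7.9862966664; subtract (-0.9674277854) → -7.0188688810
(8 × (-0.9982870833) − (-0.9674277854))/(8 − 1) = -1.0026955544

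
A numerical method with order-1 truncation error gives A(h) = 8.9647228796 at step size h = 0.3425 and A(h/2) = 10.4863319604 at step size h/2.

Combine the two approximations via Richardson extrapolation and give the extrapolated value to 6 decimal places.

12.007941

Leading term ∝ h^1; use weight 2 = 2^1.
2^1 × A(h/2) = 20.9726639208; minus A(h) gives 12.0079410412.
Denominator 2 − 1 = 1.
Extrapolated: 12.0079410412 / 1 = 12.0079410412
Gap between inputs: 1.522e+00; correction applied: +1.5216090808.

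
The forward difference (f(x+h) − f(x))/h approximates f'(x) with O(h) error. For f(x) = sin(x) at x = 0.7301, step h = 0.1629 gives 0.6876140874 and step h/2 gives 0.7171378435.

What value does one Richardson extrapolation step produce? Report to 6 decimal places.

Order 1 gives 2^r = 2 and 2^r − 1 = 1.
Numerator 2 × A(h/2) − A(h) = 2 × 0.7171378435 − 0.6876140874 = 0.7466615996
(2 × 0.7171378435 − 0.6876140874)/(2 − 1) = 0.7466615996

0.746662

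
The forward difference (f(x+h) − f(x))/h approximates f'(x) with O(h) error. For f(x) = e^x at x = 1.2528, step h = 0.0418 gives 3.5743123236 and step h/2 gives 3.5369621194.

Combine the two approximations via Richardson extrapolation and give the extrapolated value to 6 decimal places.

3.499612

r = 1, so 2^r = 2.
2 × 3.5369621194 = 7.0739242388; 7.0739242388 − 3.5743123236 = 3.4996119152
R = 3.4996119152/1 = 3.4996119152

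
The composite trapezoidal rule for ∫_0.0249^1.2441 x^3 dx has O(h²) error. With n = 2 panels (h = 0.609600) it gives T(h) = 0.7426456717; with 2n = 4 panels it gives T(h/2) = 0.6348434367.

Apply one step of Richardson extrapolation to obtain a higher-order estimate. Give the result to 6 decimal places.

r = 2: numerator weight 4, denominator 3.
4×0.6348434367 = 2.5393737468; 2.5393737468 − 0.7426456717 = 1.7967280751
Extrapolated: 1.7967280751 / 3 = 0.5989093584

0.598909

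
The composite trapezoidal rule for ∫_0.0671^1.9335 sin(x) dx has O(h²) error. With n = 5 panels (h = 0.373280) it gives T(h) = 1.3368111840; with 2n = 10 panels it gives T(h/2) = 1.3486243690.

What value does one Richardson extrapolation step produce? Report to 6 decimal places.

Leading term ∝ h^2; use weight 4 = 2^2.
2^2×A(h/2) = 5.3944974760; minus A(h) gives 4.0576862920.
Denominator 4 − 1 = 3.
So the Richardson estimate is 1.3525620973.
Correction |R − A(h/2)| = 3.938e-03; gap |A(h/2) − A(h)| = 1.181e-02.

1.352562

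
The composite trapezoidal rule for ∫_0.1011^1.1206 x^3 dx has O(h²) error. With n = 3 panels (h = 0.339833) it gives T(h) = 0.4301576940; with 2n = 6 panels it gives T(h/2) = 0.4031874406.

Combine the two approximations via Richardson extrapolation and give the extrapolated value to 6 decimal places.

0.394197

The method has order 2: 2^2 = 4.
4 × 0.4031874406 = 1.6127497624; subtract 0.4301576940 → 1.1825920684
Extrapolated: 1.1825920684 / 3 = 0.3941973561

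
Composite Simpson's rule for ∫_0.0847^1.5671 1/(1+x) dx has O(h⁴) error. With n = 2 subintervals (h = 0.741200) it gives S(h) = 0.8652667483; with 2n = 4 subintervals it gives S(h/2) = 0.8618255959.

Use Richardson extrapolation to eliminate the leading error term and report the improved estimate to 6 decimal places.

0.861596

The method has order 4: 2^4 = 16.
Top: 16(0.8618255959) − (0.8652667483) = 12.9239427861
Denominator 16 − 1 = 15.
R = 12.9239427861/15 = 0.8615961857
Shift from A(h/2): −0.0002294102.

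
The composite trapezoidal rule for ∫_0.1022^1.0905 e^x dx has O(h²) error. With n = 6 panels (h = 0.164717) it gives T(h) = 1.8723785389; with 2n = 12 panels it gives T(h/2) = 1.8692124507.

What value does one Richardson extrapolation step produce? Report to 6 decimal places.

The method has order 2: 2^2 = 4.
A(h/2) − A(h) = 1.8692124507 − 1.8723785389 = -0.0031660882
Divide by 2^2 − 1 = 3: (-0.0031660882)/3 = -0.0010553627
R = A(h/2) + (A(h/2) − A(h))/3 = 1.8692124507 − 0.0010553627 = 1.8681570880

1.868157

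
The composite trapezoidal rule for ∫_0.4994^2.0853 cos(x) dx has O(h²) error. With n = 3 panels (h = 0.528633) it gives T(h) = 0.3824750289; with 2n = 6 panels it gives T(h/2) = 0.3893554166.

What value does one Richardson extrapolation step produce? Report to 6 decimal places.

Method order is 2; weight 2^2 = 4.
Difference of the inputs: 0.3893554166 − 0.3824750289 = 0.0068803877
Correction (A(h/2) − A(h))/(4 − 1) = 0.0068803877/3 = 0.0022934626
R = 0.3893554166 + 0.0022934626 = 0.3916488792

0.391649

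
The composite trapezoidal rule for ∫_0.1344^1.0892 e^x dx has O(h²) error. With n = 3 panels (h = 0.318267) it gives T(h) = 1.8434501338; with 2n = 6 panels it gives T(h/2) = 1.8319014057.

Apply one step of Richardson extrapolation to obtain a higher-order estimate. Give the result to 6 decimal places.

r = 2: numerator weight 4, denominator 3.
Difference of the inputs: 1.8319014057 − 1.8434501338 = -0.0115487281
Divide by 2^2 − 1 = 3: (-0.0115487281)/3 = -0.0038495760
R = 1.8319014057 − 0.0038495760 = 1.8280518297

1.828052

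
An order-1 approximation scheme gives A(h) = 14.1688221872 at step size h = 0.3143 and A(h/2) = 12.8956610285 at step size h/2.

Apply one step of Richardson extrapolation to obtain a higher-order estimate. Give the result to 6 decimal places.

Leading term ∝ h^1; use weight 2 = 2^1.
2×12.8956610285 − 14.1688221872 = 11.6224998698
Divide by 2^1 − 1 = 1.
So the Richardson estimate is 11.6224998698.

11.622500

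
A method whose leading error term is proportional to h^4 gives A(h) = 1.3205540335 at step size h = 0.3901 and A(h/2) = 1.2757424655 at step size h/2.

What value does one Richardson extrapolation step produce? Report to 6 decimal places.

1.272755

With r = 4 the leading error scales as h^4, so the weight is 2^4 = 16.
16*1.2757424655 = 20.4118794480; subtract 1.3205540335 → 19.0913254145
(16*1.2757424655 − 1.3205540335)/(16 − 1) = 1.2727550276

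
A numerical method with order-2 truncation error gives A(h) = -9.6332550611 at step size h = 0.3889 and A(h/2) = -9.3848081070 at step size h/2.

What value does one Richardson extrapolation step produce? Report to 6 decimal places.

With r = 2 the leading error scales as h^2, so the weight is 2^2 = 4.
Weighted: (-37.5392324280) − (-9.6332550611) = -27.9059773669
(4*(-9.3848081070) − (-9.6332550611))/(4 − 1) = -9.3019924556
Shift from A(h/2): +0.0828156514.

-9.301992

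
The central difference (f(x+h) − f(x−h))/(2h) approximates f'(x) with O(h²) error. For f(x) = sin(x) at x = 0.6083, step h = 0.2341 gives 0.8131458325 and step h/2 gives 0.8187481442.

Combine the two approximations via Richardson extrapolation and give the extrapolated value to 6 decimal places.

0.820616

Method order is 2; weight 2^2 = 4.
2^2 × A(h/2) = 3.2749925768; minus A(h) gives 2.4618467443.
2.4618467443 ÷ 3 = 0.8206155814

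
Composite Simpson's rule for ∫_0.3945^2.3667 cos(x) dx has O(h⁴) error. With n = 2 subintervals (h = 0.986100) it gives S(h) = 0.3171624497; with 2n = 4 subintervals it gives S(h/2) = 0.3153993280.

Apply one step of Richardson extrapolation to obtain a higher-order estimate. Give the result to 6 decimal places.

Error is O(h^4); halving h shrinks it by 2^4 = 16.
Difference of the inputs: 0.3153993280 − 0.3171624497 = -0.0017631217
Correction (A(h/2) − A(h))/(16 − 1) = (-0.0017631217)/15 = -0.0001175414
R = 0.3153993280 − 0.0001175414 = 0.3152817866
Correction |R − A(h/2)| = 1.175e-04; gap |A(h/2) − A(h)| = 1.763e-03.

0.315282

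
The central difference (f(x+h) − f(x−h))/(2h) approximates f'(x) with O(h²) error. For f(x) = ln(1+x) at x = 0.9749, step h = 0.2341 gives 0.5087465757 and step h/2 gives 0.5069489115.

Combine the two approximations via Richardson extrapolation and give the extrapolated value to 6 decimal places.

With r = 2 the leading error scales as h^2, so the weight is 2^2 = 4.
4*0.5069489115 = 2.0277956460; 2.0277956460 − 0.5087465757 = 1.5190490703
Divide by 2^2 − 1 = 3.
R = 1.5190490703/3 = 0.5063496901
Gap between inputs: 1.798e-03; correction applied: −0.0005992214.

0.506350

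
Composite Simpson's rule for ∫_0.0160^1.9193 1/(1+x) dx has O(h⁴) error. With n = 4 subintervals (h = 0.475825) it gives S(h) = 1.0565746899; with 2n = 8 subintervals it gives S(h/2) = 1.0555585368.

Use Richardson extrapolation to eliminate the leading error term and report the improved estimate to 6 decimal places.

1.055491

Error is O(h^4); halving h shrinks it by 2^4 = 16.
Difference of the inputs: 1.0555585368 − 1.0565746899 = -0.0010161531
Divide by 2^4 − 1 = 15: (-0.0010161531)/15 = -0.0000677435
R = A(h/2) + (A(h/2) − A(h))/15 = 1.0555585368 − 0.0000677435 = 1.0554907933
Correction |R − A(h/2)| = 6.774e-05; gap |A(h/2) − A(h)| = 1.016e-03.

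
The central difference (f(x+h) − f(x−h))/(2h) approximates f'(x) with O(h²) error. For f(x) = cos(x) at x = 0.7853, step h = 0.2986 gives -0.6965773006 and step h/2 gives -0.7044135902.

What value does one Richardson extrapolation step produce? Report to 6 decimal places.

Error is O(h^2); halving h shrinks it by 2^2 = 4.
Numerator 4·A(h/2) − A(h) = 4·(-0.7044135902) − (-0.6965773006) = -2.1210770602
Divide by 2^2 − 1 = 3.
Result: -0.7070256867
Correction |R − A(h/2)| = 2.612e-03; gap |A(h/2) − A(h)| = 7.836e-03.

-0.707026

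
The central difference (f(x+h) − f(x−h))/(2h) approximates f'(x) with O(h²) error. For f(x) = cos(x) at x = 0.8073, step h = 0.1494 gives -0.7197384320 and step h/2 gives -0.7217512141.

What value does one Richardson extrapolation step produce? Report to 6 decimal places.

-0.722422

Method order is 2; weight 2^2 = 4.
Top: 4(-0.7217512141) − (-0.7197384320) = -2.1672664244
(4·(-0.7217512141) − (-0.7197384320))/(4 − 1) = -0.7224221415
Shift from A(h/2): −0.0006709274.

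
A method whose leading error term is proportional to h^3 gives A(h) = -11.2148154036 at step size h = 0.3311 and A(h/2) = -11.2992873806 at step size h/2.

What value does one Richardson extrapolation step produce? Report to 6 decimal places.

-11.311355

Order 3 gives 2^r = 8 and 2^r − 1 = 7.
8×(-11.2992873806) = -90.3942990448; (-90.3942990448) − (-11.2148154036) = -79.1794836412
Divide by 2^3 − 1 = 7.
(-79.1794836412) ÷ 7 = -11.3113548059
Correction |R − A(h/2)| = 1.207e-02; gap |A(h/2) − A(h)| = 8.447e-02.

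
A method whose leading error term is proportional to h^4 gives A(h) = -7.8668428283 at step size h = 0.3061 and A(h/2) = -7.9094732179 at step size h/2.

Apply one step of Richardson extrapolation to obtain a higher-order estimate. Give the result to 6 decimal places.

-7.912315

Error is O(h^4); halving h shrinks it by 2^4 = 16.
A(h/2) − A(h) = -7.9094732179 − (-7.8668428283) = -0.0426303896
Correction (A(h/2) − A(h))/(16 − 1) = (-0.0426303896)/15 = -0.0028420260
R = A(h/2) + (A(h/2) − A(h))/15 = -7.9094732179 − 0.0028420260 = -7.9123152439
Gap between inputs: 4.263e-02; correction applied: −0.0028420260.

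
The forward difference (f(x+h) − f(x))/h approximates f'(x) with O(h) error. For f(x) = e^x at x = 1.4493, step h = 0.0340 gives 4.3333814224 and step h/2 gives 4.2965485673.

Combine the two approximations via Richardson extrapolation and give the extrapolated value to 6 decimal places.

4.259716

r = 1: numerator weight 2, denominator 1.
Weighted: 8.5930971346 − 4.3333814224 = 4.2597157122
Denominator 2 − 1 = 1.
4.2597157122 ÷ 1 = 4.2597157122
Correction |R − A(h/2)| = 3.683e-02; gap |A(h/2) − A(h)| = 3.683e-02.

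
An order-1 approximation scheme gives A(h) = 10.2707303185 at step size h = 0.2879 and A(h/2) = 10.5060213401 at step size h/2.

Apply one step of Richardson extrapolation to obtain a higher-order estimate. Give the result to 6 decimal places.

10.741312

Order 1 gives 2^r = 2 and 2^r − 1 = 1.
2^1·A(h/2) = 21.0120426802; minus A(h) gives 10.7413123617.
10.7413123617 ÷ 1 = 10.7413123617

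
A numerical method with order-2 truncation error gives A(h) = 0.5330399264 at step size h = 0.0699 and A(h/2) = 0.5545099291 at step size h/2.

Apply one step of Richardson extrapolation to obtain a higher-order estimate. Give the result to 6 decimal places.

Order 2 gives 2^r = 4 and 2^r − 1 = 3.
4×0.5545099291 − 0.5330399264 = 1.6849997900
Divide by 2^2 − 1 = 3.
R = 1.6849997900/3 = 0.5616665967
Shift from A(h/2): +0.0071566676.

0.561667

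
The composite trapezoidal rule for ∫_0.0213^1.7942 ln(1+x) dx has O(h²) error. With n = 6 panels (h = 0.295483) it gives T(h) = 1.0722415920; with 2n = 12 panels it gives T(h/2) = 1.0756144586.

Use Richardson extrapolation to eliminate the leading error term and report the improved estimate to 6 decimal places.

1.076739

Method order is 2; weight 2^2 = 4.
Weighted: 4.3024578344 − 1.0722415920 = 3.2302162424
R = 3.2302162424/3 = 1.0767387475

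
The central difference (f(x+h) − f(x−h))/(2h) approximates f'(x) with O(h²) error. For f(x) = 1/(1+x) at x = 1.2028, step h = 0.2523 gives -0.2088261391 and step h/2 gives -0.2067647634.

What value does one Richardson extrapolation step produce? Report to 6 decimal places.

-0.206078

Method order is 2; weight 2^2 = 4.
4 × (-0.2067647634) − (-0.2088261391) = -0.6182329145
Extrapolated: (-0.6182329145) / 3 = -0.2060776382
Gap between inputs: 2.061e-03; correction applied: +0.0006871252.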